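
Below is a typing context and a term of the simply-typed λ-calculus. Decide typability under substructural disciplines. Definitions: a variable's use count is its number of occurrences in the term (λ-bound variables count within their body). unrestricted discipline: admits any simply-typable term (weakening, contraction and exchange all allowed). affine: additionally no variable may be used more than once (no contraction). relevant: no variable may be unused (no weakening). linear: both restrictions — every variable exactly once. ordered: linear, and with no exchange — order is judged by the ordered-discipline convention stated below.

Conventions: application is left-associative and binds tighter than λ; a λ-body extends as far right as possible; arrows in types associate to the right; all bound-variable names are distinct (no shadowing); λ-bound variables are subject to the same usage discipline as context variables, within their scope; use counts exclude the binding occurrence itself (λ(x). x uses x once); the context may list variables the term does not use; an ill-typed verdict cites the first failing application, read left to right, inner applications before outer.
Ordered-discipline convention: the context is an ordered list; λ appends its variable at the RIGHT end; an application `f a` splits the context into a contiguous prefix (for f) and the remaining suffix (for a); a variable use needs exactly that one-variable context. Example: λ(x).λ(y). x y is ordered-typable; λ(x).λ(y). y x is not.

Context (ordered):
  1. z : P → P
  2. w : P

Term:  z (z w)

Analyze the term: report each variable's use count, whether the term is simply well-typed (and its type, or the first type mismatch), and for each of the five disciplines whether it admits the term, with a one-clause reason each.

variable uses: z: 2×, w: 1×
left-to-right use order: z, z, w
typing: well-typed at P
ordered: ✗ — repeated use of z ×2
linear: ✗ — repeated use of z ×2
affine: ✗ — repeated use of z ×2
relevant: ✓ — at least one use each (z, w)
unrestricted: ✓ — type-checks (P) and nothing is barred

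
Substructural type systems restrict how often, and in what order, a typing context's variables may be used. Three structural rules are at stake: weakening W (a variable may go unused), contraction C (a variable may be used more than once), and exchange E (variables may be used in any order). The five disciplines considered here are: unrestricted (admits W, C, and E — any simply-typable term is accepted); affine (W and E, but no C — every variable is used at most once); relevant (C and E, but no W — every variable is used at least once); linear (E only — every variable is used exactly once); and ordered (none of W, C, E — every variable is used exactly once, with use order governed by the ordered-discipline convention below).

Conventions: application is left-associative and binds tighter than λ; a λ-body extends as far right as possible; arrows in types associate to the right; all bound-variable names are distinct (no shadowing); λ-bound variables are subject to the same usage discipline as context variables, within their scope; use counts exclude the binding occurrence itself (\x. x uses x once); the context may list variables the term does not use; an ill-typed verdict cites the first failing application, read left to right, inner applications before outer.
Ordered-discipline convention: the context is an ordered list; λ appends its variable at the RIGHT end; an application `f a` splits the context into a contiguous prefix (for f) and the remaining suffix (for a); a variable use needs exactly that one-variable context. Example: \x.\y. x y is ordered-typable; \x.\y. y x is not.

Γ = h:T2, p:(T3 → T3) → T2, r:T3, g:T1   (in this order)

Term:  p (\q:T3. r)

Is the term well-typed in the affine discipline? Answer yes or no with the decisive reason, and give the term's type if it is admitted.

yes — no duplicate uses among h, p, r, g, q; term : T2
counts: h ×0, p ×1, r ×1, g ×0, q (λ-bound) ×0
uses in reading order: p, r
typing: ✓ — T2
across the five disciplines: ordered ✗, linear ✗, affine ✓, relevant ✗, unrestricted ✓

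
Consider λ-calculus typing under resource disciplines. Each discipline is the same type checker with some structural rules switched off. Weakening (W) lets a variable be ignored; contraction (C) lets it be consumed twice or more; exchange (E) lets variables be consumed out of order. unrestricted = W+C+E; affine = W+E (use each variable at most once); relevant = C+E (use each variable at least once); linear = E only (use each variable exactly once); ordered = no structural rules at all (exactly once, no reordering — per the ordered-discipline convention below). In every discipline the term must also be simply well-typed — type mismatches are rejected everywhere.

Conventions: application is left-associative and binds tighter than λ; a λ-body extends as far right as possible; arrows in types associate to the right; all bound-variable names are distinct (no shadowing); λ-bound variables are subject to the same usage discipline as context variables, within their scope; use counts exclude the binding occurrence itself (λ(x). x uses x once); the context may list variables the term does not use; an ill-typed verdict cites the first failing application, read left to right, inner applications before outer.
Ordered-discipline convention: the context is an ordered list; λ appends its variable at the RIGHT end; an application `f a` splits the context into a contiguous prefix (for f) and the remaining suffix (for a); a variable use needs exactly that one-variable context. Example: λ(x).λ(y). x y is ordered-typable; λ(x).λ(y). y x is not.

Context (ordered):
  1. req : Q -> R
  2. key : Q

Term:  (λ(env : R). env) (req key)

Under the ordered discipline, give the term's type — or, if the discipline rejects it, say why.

term : R
counts: req=1, key=1, env (bound)=1
use order (left to right): env, req, key
typing: the term checks, with type R
summary: ordered ✓, linear ✓, affine ✓, relevant ✓, unrestricted ✓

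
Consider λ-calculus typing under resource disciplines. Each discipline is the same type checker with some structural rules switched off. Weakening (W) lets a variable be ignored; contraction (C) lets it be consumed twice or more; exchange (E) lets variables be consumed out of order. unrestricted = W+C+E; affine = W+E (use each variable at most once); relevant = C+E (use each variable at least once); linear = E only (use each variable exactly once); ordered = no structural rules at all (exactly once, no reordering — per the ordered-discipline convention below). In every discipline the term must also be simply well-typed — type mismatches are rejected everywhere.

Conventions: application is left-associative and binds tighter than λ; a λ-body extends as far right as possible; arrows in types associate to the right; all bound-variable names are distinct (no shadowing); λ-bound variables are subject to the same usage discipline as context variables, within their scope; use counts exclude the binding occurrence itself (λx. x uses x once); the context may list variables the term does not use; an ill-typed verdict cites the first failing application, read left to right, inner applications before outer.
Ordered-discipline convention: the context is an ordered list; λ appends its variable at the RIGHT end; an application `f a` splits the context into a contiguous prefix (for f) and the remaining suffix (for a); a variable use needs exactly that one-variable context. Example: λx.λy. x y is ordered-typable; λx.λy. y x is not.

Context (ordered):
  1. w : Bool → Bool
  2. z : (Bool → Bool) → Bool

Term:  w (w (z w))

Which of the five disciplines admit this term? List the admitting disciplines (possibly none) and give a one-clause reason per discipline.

accepted by: relevant, unrestricted
counts: w: 3×, z: 1×
left-to-right use order: w, w, z, w
typing: ✓ — Bool
ordered: ✗ — needs contraction — w ×3
linear: ✗ — needs contraction — w ×3
affine: ✗ — needs contraction — w ×3
relevant: ✓ — at least one use each (w, z)
unrestricted: ✓ — typability at Bool is all that's needed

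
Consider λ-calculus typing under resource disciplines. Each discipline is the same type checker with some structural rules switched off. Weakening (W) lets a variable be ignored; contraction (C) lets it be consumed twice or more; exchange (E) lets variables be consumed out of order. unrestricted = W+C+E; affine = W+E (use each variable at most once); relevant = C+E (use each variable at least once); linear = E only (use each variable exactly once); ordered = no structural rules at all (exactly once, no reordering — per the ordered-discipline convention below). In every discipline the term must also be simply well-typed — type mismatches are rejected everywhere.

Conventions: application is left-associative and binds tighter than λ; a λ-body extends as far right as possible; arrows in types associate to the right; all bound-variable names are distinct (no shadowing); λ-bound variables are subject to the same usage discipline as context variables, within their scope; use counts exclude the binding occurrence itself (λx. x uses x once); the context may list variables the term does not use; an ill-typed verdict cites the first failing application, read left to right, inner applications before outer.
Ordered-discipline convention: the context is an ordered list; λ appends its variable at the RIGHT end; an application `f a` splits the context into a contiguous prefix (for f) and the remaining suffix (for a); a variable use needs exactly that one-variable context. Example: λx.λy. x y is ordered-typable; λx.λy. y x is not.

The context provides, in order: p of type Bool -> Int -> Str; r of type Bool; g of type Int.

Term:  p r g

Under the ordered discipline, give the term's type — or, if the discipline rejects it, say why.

term : Str
variable uses: p: 1×, r: 1×, g: 1×
left-to-right use order: p, r, g
typing: the term checks, with type Str
across the five disciplines: ordered ✓ · linear ✓ · affine ✓ · relevant ✓ · unrestricted ✓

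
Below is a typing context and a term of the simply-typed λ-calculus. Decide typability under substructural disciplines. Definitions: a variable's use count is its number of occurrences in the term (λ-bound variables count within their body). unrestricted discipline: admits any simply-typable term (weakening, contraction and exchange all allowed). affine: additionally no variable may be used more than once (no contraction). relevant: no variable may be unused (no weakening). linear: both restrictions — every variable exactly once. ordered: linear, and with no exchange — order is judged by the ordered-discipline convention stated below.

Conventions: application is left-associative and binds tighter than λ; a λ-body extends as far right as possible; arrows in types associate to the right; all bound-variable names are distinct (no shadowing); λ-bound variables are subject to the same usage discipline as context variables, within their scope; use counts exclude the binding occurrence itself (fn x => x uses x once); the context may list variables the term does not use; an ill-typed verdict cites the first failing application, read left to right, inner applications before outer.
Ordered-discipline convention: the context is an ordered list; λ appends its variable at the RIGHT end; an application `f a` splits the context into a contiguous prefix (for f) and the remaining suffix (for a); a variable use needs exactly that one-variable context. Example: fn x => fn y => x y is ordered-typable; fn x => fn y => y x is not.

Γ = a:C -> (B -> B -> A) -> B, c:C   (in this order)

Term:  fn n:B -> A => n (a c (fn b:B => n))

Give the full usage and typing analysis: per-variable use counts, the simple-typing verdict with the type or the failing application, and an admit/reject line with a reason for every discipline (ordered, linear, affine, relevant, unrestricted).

counts: a: 1×, c: 1×, n (λ-bound): 2×, b (λ-bound): 0×
use order (left to right): n, a, c, n
typing: well-typed at (B -> A) -> A
ordered: ✗ — needs contraction — n ×2; b never used (weakening)
linear: ✗ — needs contraction — n ×2; b never used (weakening)
affine: ✗ — needs contraction — n ×2
relevant: ✗ — b never used (weakening)
unrestricted: ✓ — type-checks ((B -> A) -> A) and nothing is barred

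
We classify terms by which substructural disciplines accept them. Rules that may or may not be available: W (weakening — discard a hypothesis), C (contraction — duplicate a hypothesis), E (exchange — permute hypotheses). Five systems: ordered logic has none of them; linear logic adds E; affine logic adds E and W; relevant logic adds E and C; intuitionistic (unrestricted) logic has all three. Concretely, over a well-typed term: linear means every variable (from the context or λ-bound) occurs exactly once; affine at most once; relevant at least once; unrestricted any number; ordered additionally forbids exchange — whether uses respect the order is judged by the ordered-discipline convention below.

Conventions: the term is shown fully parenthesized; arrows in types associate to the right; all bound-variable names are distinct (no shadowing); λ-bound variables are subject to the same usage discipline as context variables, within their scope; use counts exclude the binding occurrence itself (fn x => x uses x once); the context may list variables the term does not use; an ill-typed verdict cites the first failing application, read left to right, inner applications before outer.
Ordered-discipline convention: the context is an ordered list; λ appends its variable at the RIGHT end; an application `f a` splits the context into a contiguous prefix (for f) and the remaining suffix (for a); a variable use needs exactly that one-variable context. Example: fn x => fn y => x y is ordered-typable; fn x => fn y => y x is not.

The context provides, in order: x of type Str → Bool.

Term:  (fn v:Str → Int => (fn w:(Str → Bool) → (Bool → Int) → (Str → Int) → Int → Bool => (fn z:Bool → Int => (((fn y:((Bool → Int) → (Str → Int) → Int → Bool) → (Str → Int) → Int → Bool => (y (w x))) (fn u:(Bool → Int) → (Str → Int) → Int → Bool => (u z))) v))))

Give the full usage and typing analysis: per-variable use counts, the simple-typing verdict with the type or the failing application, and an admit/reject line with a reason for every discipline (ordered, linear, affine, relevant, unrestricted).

variable uses: x: 1; v (bound): 1; w (bound): 1; z (bound): 1; y (bound): 1; u (bound): 1
order of uses: y, w, x, u, z, v
typing: the term checks, with type (Str → Int) → ((Str → Bool) → (Bool → Int) → (Str → Int) → Int → Bool) → (Bool → Int) → Int → Bool
ordered: ✗ — needs exchange: uses follow y, w, x, u, z, v
linear: ✓ — single use per variable (x, v, w, z, y, u)
affine: ✓ — at most one use each (x, v, w, z, y, u)
relevant: ✓ — none of x, v, w, z, y, u goes unused
unrestricted: ✓ — simply typable at (Str → Int) → ((Str → Bool) → (Bool → Int) → (Str → Int) → Int → Bool) → (Bool → Int) → Int → Bool; W, C, E all held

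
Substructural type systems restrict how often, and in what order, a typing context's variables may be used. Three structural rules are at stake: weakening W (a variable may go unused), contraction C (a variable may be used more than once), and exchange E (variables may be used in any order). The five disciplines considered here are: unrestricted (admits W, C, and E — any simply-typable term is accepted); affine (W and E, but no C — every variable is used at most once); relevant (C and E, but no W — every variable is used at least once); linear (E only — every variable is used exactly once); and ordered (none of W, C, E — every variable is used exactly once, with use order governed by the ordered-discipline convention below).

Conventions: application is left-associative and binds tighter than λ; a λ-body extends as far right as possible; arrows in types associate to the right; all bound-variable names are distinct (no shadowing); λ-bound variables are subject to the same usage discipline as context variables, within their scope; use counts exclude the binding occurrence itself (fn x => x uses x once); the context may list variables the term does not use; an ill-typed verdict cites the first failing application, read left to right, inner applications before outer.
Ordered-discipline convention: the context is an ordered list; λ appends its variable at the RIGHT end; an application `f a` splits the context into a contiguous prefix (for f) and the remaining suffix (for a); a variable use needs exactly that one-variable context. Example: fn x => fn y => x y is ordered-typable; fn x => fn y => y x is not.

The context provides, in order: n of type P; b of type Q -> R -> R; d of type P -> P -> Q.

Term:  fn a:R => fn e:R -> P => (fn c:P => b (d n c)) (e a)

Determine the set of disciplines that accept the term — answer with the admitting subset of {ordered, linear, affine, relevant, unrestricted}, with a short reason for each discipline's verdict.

admitted by: linear, affine, relevant, unrestricted
counts: n: 1, b: 1, d: 1, a (bound): 1, e (bound): 1, c (bound): 1
left-to-right use order: b, d, n, c, e, a
typing: well-typed at R -> (R -> P) -> R -> R
ordered: ✗ — use order b, d, n, c, e, a needs exchange
linear: ✓ — single use per variable (n, b, d, a, e, c)
affine: ✓ — none of n, b, d, a, e, c used more than once
relevant: ✓ — every one of n, b, d, a, e, c appears
unrestricted: ✓ — typability at R -> (R -> P) -> R -> R is all that's needed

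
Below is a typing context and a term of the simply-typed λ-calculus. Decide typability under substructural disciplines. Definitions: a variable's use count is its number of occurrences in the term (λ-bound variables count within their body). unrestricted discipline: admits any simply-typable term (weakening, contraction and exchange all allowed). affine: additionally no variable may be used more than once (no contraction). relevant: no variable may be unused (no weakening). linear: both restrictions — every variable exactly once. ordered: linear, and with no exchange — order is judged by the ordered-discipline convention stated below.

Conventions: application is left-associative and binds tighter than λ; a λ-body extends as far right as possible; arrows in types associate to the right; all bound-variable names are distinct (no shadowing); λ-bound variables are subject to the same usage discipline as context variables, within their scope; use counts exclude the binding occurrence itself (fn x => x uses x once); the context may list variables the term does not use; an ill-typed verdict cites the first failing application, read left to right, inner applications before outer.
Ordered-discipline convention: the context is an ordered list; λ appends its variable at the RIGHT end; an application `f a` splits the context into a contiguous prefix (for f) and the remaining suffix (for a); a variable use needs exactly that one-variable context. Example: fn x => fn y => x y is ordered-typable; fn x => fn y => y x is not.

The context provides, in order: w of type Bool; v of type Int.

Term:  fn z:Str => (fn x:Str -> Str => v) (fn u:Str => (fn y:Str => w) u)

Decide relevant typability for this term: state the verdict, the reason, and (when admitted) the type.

no — the type mismatch rejects it
usage: w: 1; v: 1; z [bound]: 0; x [bound]: 0; u [bound]: 1; y [bound]: 0
order of uses: v, w, u
typing: ill-typed: argument of type Str -> Bool where Str -> Str is required
across the five disciplines: ordered ✗ · linear ✗ · affine ✗ · relevant ✗ · unrestricted ✗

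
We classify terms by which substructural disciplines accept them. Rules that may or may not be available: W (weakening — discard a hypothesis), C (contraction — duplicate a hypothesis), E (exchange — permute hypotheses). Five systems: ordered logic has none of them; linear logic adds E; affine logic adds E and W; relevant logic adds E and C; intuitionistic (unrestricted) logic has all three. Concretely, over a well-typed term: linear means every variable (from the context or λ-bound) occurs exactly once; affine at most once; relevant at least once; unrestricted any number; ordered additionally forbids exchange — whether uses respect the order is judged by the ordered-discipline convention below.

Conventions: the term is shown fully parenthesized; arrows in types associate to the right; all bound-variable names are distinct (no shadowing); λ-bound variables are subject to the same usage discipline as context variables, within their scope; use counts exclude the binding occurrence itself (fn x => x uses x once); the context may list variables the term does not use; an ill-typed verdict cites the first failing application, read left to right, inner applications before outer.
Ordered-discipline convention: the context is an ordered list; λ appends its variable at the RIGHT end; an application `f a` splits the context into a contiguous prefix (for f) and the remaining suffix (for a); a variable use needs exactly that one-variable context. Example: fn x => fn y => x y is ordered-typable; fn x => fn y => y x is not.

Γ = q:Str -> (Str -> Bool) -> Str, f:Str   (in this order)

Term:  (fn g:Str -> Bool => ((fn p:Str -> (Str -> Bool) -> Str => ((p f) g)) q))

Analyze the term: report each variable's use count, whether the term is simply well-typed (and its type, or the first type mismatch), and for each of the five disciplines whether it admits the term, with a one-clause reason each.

usage: q: 1; f: 1; g [bound]: 1; p [bound]: 1
left-to-right use order: p, f, g, q
typing: well-typed — term : (Str -> Bool) -> Str
ordered: ✗ — use order p, f, g, q needs exchange
linear: ✓ — single use per variable (q, f, g, p)
affine: ✓ — at most one use each (q, f, g, p)
relevant: ✓ — at least one use each (q, f, g, p)
unrestricted: ✓ — well-typed at (Str -> Bool) -> Str; no restrictions here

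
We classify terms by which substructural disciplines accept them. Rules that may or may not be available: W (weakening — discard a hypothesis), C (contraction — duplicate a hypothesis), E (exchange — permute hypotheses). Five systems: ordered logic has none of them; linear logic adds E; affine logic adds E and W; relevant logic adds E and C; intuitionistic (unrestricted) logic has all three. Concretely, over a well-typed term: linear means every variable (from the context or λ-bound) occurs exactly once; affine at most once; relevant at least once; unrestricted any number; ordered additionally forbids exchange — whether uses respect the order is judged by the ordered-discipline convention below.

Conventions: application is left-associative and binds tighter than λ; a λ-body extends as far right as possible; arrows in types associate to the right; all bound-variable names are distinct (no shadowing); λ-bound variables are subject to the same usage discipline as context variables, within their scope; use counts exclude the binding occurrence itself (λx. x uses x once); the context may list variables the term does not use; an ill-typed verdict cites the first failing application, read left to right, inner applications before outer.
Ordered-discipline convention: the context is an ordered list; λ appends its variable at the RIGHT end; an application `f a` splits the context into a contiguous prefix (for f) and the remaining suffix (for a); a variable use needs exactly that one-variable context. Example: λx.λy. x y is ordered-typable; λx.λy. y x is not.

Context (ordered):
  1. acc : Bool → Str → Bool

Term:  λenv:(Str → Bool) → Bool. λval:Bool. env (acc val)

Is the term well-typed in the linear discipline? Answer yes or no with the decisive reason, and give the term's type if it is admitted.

yes — exactly-once usage across acc, env, val; term : ((Str → Bool) → Bool) → Bool → Bool
counts: acc ×1, env [bound] ×1, val [bound] ×1
left-to-right use order: env, acc, val
typing: ✓ — ((Str → Bool) → Bool) → Bool → Bool
all disciplines: ordered ✗ | linear ✓ | affine ✓ | relevant ✓ | unrestricted ✓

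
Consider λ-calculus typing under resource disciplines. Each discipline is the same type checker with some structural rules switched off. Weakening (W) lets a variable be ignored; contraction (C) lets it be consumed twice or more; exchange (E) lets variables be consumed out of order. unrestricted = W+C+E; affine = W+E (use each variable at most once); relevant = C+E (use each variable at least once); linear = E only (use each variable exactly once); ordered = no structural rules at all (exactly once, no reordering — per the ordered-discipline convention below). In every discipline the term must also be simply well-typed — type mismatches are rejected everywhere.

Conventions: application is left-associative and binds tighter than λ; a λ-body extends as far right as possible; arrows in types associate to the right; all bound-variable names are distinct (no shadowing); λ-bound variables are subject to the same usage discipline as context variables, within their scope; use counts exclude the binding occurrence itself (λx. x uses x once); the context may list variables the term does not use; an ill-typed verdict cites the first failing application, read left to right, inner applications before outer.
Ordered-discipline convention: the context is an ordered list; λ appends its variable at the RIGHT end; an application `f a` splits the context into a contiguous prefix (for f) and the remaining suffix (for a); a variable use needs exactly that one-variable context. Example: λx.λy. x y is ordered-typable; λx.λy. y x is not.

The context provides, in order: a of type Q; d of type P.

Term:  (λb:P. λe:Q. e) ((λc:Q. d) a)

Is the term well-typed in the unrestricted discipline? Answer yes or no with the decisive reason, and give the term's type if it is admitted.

yes — well-typed at Q -> Q; no restrictions here; term : Q -> Q
counts: a ×1; d ×1; b (λ-bound) ×0; e (λ-bound) ×1; c (λ-bound) ×0
order of uses: e, d, a
typing: the term checks, with type Q -> Q
summary: ordered ✗ · linear ✗ · affine ✓ · relevant ✗ · unrestricted ✓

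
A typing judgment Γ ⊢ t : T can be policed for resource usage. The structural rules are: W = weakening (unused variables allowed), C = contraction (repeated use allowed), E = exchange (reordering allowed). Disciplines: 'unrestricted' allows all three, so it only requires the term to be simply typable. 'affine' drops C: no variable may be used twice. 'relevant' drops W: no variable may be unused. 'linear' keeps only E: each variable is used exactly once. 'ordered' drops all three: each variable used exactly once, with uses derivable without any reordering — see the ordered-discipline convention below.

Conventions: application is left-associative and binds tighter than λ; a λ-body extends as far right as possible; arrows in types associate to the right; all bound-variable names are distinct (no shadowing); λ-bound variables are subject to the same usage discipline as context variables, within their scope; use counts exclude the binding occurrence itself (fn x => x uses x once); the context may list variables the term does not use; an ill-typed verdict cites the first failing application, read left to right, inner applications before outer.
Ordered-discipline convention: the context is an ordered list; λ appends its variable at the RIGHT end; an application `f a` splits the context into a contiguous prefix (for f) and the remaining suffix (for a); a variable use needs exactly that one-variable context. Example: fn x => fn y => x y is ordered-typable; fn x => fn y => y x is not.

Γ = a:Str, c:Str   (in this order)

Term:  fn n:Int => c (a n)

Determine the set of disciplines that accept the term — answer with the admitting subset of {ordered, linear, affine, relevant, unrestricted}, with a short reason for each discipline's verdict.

admitted by: none
counts: a ×1, c ×1, n (bound) ×1
use order (left to right): c, a, n
typing: ill-typed: can't apply a value of type Str
ordered ✗ (not simply typable)
linear ✗ (fails simple typing)
affine ✗ (a type mismatch blocks all five)
relevant ✗ (the type mismatch rejects it)
unrestricted ✗ (not simply typable)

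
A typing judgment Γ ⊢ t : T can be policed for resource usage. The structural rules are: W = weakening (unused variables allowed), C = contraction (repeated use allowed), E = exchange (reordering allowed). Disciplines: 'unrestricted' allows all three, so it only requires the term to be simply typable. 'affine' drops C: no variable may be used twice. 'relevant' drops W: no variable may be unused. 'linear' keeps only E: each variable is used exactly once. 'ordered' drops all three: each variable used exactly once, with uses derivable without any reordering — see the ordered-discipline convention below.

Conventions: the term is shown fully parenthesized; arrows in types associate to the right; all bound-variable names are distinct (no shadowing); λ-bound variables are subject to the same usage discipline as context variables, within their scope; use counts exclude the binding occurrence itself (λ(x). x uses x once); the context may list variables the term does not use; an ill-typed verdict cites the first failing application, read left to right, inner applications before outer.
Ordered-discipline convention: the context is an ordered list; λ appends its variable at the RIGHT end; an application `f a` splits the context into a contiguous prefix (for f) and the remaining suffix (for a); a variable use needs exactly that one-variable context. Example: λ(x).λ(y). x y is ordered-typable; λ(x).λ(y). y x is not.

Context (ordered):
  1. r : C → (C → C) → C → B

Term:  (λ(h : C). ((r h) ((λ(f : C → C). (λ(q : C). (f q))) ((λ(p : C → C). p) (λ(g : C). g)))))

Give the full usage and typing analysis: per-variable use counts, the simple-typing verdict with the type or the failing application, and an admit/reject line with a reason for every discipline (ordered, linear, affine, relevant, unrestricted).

use counts: r=1; h (bound)=1; f (bound)=1; q (bound)=1; p (bound)=1; g (bound)=1
order of uses: r, h, f, q, p, g
typing: ✓ — C → C → B
ordered: ✓ — r, h, f, q, p, g: once each, no exchange needed
linear: ✓ — exactly-once usage across r, h, f, q, p, g
affine: ✓ — r, h, f, q, p, g: no repeats, contraction unneeded
relevant: ✓ — r, h, f, q, p, g: all used, weakening unneeded
unrestricted: ✓ — well-typed at C → C → B; no restrictions here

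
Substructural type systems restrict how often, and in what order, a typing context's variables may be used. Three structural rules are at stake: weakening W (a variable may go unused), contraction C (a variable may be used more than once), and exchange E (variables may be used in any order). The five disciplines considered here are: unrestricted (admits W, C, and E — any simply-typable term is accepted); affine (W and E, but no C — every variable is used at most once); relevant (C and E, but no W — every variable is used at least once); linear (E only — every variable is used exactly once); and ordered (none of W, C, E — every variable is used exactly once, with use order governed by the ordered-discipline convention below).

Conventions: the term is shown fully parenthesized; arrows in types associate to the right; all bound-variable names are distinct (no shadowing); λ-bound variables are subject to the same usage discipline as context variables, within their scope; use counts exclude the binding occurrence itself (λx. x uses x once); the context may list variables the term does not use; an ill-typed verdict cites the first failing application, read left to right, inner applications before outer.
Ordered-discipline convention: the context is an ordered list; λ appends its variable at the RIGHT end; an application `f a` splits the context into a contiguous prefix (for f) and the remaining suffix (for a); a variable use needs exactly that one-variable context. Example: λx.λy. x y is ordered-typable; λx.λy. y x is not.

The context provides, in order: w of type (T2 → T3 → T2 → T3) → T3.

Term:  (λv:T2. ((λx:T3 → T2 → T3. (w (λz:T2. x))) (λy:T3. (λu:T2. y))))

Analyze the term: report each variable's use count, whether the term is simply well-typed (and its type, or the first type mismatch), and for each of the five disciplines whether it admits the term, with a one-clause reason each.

variable uses: w: 1, v (bound): 0, x (bound): 1, z (bound): 0, y (bound): 1, u (bound): 0
use order (left to right): w, x, y
typing: ✓ — T2 → T3
ordered: ✗ — v, z, u never used (weakening)
linear: ✗ — v, z, u never used (weakening)
affine: ✓ — w, v, x, z, y, u: no repeats, contraction unneeded
relevant: ✗ — v, z, u never used (weakening)
unrestricted: ✓ — typability at T2 → T3 is all that's needed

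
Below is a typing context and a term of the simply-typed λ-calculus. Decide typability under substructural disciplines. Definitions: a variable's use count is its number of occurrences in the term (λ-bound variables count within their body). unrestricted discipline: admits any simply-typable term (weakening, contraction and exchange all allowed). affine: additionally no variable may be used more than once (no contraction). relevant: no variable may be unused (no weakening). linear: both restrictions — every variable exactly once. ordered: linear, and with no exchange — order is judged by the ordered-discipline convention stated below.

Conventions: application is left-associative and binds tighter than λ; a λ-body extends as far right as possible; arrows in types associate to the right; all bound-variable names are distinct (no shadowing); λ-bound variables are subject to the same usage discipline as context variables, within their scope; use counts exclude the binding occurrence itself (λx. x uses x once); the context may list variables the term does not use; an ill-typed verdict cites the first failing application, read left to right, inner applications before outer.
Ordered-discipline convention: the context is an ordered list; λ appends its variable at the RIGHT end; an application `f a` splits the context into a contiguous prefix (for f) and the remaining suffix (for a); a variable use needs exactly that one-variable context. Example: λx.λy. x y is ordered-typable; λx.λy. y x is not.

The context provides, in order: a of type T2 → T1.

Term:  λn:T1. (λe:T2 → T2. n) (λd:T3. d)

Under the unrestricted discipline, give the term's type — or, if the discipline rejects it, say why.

not well-typed under unrestricted — a type mismatch blocks all five
counts: a=0; n (λ-bound)=1; e (λ-bound)=0; d (λ-bound)=1
use order (left to right): n, d
typing: ill-typed: an argument T3 → T3 mismatches the expected T2 → T2
all disciplines: ordered ✗; linear ✗; affine ✗; relevant ✗; unrestricted ✗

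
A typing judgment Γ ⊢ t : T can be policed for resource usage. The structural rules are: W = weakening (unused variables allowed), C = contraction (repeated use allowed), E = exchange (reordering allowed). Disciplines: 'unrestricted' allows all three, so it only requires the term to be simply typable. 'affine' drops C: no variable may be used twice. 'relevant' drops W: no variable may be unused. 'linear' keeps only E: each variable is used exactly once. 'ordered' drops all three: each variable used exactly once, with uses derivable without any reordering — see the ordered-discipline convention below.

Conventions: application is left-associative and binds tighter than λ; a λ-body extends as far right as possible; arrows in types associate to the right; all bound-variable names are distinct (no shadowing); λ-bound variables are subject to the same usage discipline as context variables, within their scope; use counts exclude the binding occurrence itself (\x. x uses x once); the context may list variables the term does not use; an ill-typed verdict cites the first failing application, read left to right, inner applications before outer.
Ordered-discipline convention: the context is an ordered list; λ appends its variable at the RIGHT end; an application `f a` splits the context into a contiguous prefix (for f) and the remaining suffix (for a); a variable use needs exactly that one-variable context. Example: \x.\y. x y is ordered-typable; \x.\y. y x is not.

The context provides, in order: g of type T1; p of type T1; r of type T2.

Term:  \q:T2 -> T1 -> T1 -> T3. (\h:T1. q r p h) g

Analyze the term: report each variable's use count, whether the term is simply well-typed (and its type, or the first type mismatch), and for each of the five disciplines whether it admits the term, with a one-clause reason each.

variable uses: g: 1; p: 1; r: 1; q (λ-bound): 1; h (λ-bound): 1
order of uses: q, r, p, h, g
typing: ✓ — (T2 -> T1 -> T1 -> T3) -> T3
ordered ✗ (no contiguous prefix/suffix split fits q, r, p, h, g)
linear ✓ (g, p, r, q, h: one use apiece)
affine ✓ (no duplicate uses among g, p, r, q, h)
relevant ✓ (none of g, p, r, q, h goes unused)
unrestricted ✓ (type-checks ((T2 -> T1 -> T1 -> T3) -> T3) and nothing is barred)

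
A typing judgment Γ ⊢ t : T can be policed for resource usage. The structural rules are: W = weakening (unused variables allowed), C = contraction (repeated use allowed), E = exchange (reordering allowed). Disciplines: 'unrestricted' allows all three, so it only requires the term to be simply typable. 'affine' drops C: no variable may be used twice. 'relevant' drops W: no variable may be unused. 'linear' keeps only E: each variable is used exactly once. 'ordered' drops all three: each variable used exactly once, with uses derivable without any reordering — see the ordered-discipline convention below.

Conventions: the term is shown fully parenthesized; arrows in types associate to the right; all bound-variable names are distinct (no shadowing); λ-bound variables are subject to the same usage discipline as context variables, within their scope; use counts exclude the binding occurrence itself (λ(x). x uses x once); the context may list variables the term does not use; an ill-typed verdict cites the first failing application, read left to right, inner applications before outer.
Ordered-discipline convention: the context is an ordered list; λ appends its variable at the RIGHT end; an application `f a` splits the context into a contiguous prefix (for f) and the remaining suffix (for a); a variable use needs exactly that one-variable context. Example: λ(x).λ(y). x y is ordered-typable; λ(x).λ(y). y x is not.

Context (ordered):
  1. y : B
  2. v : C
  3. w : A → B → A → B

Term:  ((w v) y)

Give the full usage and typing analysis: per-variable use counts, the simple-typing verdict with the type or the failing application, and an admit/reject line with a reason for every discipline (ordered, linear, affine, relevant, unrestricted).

variable uses: y: 1, v: 1, w: 1
order of uses: w, v, y
typing: ill-typed: an argument C mismatches the expected A
ordered ✗ (not simply typable)
linear ✗ (fails simple typing)
affine ✗ (a type mismatch blocks all five)
relevant ✗ (the type mismatch rejects it)
unrestricted ✗ (not simply typable)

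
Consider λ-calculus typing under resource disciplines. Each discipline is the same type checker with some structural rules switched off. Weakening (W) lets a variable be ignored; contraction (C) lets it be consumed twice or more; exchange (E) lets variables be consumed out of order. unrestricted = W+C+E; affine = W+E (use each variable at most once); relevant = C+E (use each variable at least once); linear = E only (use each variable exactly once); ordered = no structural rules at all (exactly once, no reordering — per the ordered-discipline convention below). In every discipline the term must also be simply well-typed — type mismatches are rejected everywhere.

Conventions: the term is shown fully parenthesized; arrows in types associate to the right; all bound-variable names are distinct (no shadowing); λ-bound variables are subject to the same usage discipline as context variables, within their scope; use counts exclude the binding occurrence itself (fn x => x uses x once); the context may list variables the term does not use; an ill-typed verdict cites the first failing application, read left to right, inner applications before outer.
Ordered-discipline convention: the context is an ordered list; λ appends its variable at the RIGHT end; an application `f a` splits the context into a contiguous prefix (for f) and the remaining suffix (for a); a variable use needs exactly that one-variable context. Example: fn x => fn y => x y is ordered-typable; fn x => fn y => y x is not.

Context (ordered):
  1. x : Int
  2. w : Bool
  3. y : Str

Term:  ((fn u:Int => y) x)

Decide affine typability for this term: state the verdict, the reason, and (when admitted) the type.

yes — none of x, w, y, u used more than once; term : Str
use counts: x: 1×; w: 0×; y: 1×; u (bound): 0×
use order (left to right): y, x
typing: well-typed — term : Str
all disciplines: ordered ✗, linear ✗, affine ✓, relevant ✗, unrestricted ✓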